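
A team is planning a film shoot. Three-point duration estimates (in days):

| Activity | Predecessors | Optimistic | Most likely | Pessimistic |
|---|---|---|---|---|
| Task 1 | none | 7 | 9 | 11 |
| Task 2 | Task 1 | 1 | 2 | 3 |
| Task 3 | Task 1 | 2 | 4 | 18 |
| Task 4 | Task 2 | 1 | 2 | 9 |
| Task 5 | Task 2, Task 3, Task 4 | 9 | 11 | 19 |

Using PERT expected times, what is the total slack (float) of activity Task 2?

1 days

te_Task 1 = (7 + 4·9 + 11)/6 = 54/6 = 9
te_Task 2 = (1 + 4·2 + 3)/6 = 12/6 = 2
te_Task 3 = (2 + 4·4 + 18)/6 = 36/6 = 6
te_Task 4 = (1 + 4·2 + 9)/6 = 18/6 = 3
te_Task 5 = (9 + 4·11 + 19)/6 = 72/6 = 12

Forward pass:
ES_Task 1 = 0; EF_Task 1 = 9
ES_Task 2 = 9; EF_Task 2 = 9+2 = 11
ES_Task 3 = 9; EF_Task 3 = 9+6 = 15
ES_Task 4 = 11; EF_Task 4 = 11+3 = 14
ES_Task 5 = max(EF_Task 2=11, EF_Task 3=15, EF_Task 4=14) = 15; EF_Task 5 = 15+12 = 27
Expected project duration μ = 27 days. Critical path: Task 1 → Task 3 → Task 5.

Backward pass:
LF_Task 5 = 27; LS_Task 5 = 27−12 = 15
LF_Task 4 = LS_Task 5 = 15; LS_Task 4 = 15−3 = 12
LF_Task 3 = LS_Task 5 = 15; LS_Task 3 = 15−6 = 9
LF_Task 2 = min(LS_Task 4=12, LS_Task 5=15) = 12; LS_Task 2 = 12−2 = 10
LF_Task 1 = min(LS_Task 2=10, LS_Task 3=9) = 9; LS_Task 1 = 9−9 = 0
Slack_Task 2 = LS_Task 2 − ES_Task 2 = 10 − 9 = 1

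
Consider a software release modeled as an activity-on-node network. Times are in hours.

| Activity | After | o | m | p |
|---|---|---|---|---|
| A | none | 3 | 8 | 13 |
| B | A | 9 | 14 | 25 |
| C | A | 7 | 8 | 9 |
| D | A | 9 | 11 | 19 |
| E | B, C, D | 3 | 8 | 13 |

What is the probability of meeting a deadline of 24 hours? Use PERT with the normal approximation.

0.025

te_A = (3 + 4·8 + 13)/6 = 48/6 = 8; σ²_A = ((13−3)/6)² = 2.778
te_B = (9 + 4·14 + 25)/6 = 90/6 = 15; σ²_B = ((25−9)/6)² = 7.111
te_C = (7 + 4·8 + 9)/6 = 48/6 = 8; σ²_C = ((9−7)/6)² = 0.111
te_D = (9 + 4·11 + 19)/6 = 72/6 = 12; σ²_D = ((19−9)/6)² = 2.778
te_E = (3 + 4·8 + 13)/6 = 48/6 = 8; σ²_E = ((13−3)/6)² = 2.778

Forward pass:
ES_A = 0; EF_A = 8
ES_B = 8; EF_B = 8+15 = 23
ES_C = 8; EF_C = 8+8 = 16
ES_D = 8; EF_D = 8+12 = 20
ES_E = max(EF_B=23, EF_C=16, EF_D=20) = 23; EF_E = 23+8 = 31
Expected project duration μ = 31 hours. Critical path: A → B → E.

Variance along critical path = 2.778 + 7.111 + 2.778 = 12.667; σ = √12.667 = 3.559 hours.
Z = (24 − 31) / 3.559 = -1.967
P(T ≤ 24) = Φ(-1.967) ≈ 0.025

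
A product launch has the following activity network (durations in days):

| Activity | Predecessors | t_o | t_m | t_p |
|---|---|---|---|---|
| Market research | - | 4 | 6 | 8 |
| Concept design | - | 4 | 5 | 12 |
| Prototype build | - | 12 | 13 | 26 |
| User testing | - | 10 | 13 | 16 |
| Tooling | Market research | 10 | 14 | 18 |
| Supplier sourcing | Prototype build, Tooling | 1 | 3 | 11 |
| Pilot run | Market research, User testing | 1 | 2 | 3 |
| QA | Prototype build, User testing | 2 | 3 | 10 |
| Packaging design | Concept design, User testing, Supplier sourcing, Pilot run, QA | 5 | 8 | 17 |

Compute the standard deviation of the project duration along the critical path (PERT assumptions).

te_Market research = (4 + 4·6 + 8)/6 = 36/6 = 6; σ²_Market research = ((8−4)/6)² = 0.444
te_Concept design = (4 + 4·5 + 12)/6 = 36/6 = 6; σ²_Concept design = ((12−4)/6)² = 1.778
te_Prototype build = (12 + 4·13 + 26)/6 = 90/6 = 15; σ²_Prototype build = ((26−12)/6)² = 5.444
te_User testing = (10 + 4·13 + 16)/6 = 78/6 = 13; σ²_User testing = ((16−10)/6)² = 1.000
te_Tooling = (10 + 4·14 + 18)/6 = 84/6 = 14; σ²_Tooling = ((18−10)/6)² = 1.778
te_Supplier sourcing = (1 + 4·3 + 11)/6 = 24/6 = 4; σ²_Supplier sourcing = ((11−1)/6)² = 2.778
te_Pilot run = (1 + 4·2 + 3)/6 = 12/6 = 2; σ²_Pilot run = ((3−1)/6)² = 0.111
te_QA = (2 + 4·3 + 10)/6 = 24/6 = 4; σ²_QA = ((10−2)/6)² = 1.778
te_Packaging design = (5 + 4·8 + 17)/6 = 54/6 = 9; σ²_Packaging design = ((17−5)/6)² = 4.000

Forward pass:
ES_Market research = 0; EF_Market research = 6
ES_Concept design = 0; EF_Concept design = 6
ES_Prototype build = 0; EF_Prototype build = 15
ES_User testing = 0; EF_User testing = 13
ES_Tooling = 6; EF_Tooling = 6+14 = 20
ES_Supplier sourcing = max(EF_Prototype build=15, EF_Tooling=20) = 20; EF_Supplier sourcing = 20+4 = 24
ES_Pilot run = max(EF_Market research=6, EF_User testing=13) = 13; EF_Pilot run = 13+2 = 15
ES_QA = max(EF_Prototype build=15, EF_User testing=13) = 15; EF_QA = 15+4 = 19
ES_Packaging design = max(EF_Concept design=6, EF_User testing=13, EF_Supplier sourcing=24, EF_Pilot run=15, EF_QA=19) = 24; EF_Packaging design = 24+9 = 33
Expected project duration μ = 33 days. Critical path: Market research → Tooling → Supplier sourcing → Packaging design.

Variance along critical path = 0.444 + 1.778 + 2.778 + 4.000 = 9.000
σ = √9.000 = 3.000 days

3.00 days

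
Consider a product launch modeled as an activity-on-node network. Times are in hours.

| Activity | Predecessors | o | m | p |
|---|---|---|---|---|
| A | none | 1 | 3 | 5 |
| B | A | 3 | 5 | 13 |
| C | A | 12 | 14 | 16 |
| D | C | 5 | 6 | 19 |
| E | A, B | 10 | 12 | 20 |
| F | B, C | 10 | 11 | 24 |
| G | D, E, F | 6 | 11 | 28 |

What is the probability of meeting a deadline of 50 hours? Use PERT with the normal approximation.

te_A = (1 + 4·3 + 5)/6 = 18/6 = 3; σ²_A = ((5−1)/6)² = 0.444
te_B = (3 + 4·5 + 13)/6 = 36/6 = 6; σ²_B = ((13−3)/6)² = 2.778
te_C = (12 + 4·14 + 16)/6 = 84/6 = 14; σ²_C = ((16−12)/6)² = 0.444
te_D = (5 + 4·6 + 19)/6 = 48/6 = 8; σ²_D = ((19−5)/6)² = 5.444
te_E = (10 + 4·12 + 20)/6 = 78/6 = 13; σ²_E = ((20−10)/6)² = 2.778
te_F = (10 + 4·11 + 24)/6 = 78/6 = 13; σ²_F = ((24−10)/6)² = 5.444
te_G = (6 + 4·11 + 28)/6 = 78/6 = 13; σ²_G = ((28−6)/6)² = 13.444

Forward pass:
ES_A = 0; EF_A = 3
ES_B = 3; EF_B = 3+6 = 9
ES_C = 3; EF_C = 3+14 = 17
ES_D = 17; EF_D = 17+8 = 25
ES_E = max(EF_A=3, EF_B=9) = 9; EF_E = 9+13 = 22
ES_F = max(EF_B=9, EF_C=17) = 17; EF_F = 17+13 = 30
ES_G = max(EF_D=25, EF_E=22, EF_F=30) = 30; EF_G = 30+13 = 43
Expected project duration μ = 43 hours. Critical path: A → C → F → G.

Variance along critical path = 0.444 + 0.444 + 5.444 + 13.444 = 19.778; σ = √19.778 = 4.447 hours.
Z = (50 − 43) / 4.447 = 1.574
P(T ≤ 50) = Φ(1.574) ≈ 0.942

0.942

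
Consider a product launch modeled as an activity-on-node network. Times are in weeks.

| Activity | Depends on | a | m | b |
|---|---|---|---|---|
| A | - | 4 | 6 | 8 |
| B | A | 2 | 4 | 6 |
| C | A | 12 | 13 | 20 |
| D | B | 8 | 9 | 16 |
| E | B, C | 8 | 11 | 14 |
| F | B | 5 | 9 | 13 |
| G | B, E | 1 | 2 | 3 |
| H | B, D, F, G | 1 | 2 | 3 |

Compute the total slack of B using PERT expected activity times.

te_A = (4 + 4·6 + 8)/6 = 36/6 = 6
te_B = (2 + 4·4 + 6)/6 = 24/6 = 4
te_C = (12 + 4·13 + 20)/6 = 84/6 = 14
te_D = (8 + 4·9 + 16)/6 = 60/6 = 10
te_E = (8 + 4·11 + 14)/6 = 66/6 = 11
te_F = (5 + 4·9 + 13)/6 = 54/6 = 9
te_G = (1 + 4·2 + 3)/6 = 12/6 = 2
te_H = (1 + 4·2 + 3)/6 = 12/6 = 2

Forward pass:
ES_A = 0; EF_A = 6
ES_B = 6; EF_B = 6+4 = 10
ES_C = 6; EF_C = 6+14 = 20
ES_D = 10; EF_D = 10+10 = 20
ES_E = max(EF_B=10, EF_C=20) = 20; EF_E = 20+11 = 31
ES_F = 10; EF_F = 10+9 = 19
ES_G = max(EF_B=10, EF_E=31) = 31; EF_G = 31+2 = 33
ES_H = max(EF_B=10, EF_D=20, EF_F=19, EF_G=33) = 33; EF_H = 33+2 = 35
Expected project duration μ = 35 weeks. Critical path: A → C → E → G → H.

Backward pass:
LF_H = 35; LS_H = 35−2 = 33
LF_G = LS_H = 33; LS_G = 33−2 = 31
LF_F = LS_H = 33; LS_F = 33−9 = 24
LF_E = LS_G = 31; LS_E = 31−11 = 20
LF_D = LS_H = 33; LS_D = 33−10 = 23
LF_C = LS_E = 20; LS_C = 20−14 = 6
LF_B = min(LS_D=23, LS_E=20, LS_F=24, LS_G=31, LS_H=33) = 20; LS_B = 20−4 = 16
LF_A = min(LS_B=16, LS_C=6) = 6; LS_A = 6−6 = 0
Slack_B = LS_B − ES_B = 16 − 6 = 10

10 weeks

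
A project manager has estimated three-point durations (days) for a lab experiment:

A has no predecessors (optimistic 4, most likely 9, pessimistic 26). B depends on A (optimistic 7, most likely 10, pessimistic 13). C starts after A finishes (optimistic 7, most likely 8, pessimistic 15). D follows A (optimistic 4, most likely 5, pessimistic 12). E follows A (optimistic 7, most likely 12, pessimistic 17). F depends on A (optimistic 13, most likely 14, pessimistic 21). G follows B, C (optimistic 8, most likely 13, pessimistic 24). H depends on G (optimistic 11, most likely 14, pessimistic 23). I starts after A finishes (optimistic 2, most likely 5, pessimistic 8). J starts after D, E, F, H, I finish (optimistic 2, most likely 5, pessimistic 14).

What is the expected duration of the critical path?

56 days

te_A = (4 + 4·9 + 26)/6 = 66/6 = 11
te_B = (7 + 4·10 + 13)/6 = 60/6 = 10
te_C = (7 + 4·8 + 15)/6 = 54/6 = 9
te_D = (4 + 4·5 + 12)/6 = 36/6 = 6
te_E = (7 + 4·12 + 17)/6 = 72/6 = 12
te_F = (13 + 4·14 + 21)/6 = 90/6 = 15
te_G = (8 + 4·13 + 24)/6 = 84/6 = 14
te_H = (11 + 4·14 + 23)/6 = 90/6 = 15
te_I = (2 + 4·5 + 8)/6 = 30/6 = 5
te_J = (2 + 4·5 + 14)/6 = 36/6 = 6

Forward pass:
ES_A = 0; EF_A = 11
ES_B = 11; EF_B = 11+10 = 21
ES_C = 11; EF_C = 11+9 = 20
ES_D = 11; EF_D = 11+6 = 17
ES_E = 11; EF_E = 11+12 = 23
ES_F = 11; EF_F = 11+15 = 26
ES_G = max(EF_B=21, EF_C=20) = 21; EF_G = 21+14 = 35
ES_H = 35; EF_H = 35+15 = 50
ES_I = 11; EF_I = 11+5 = 16
ES_J = max(EF_D=17, EF_E=23, EF_F=26, EF_H=50, EF_I=16) = 50; EF_J = 50+6 = 56
Expected project duration μ = 56 days. Critical path: A → B → G → H → J.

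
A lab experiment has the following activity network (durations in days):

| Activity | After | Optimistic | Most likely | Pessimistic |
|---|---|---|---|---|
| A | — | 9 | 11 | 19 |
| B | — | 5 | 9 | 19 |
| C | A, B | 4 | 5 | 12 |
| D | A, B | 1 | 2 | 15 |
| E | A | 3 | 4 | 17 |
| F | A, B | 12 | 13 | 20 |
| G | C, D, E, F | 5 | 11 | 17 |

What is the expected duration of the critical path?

37 days

te_A = (9 + 4·11 + 19)/6 = 72/6 = 12
te_B = (5 + 4·9 + 19)/6 = 60/6 = 10
te_C = (4 + 4·5 + 12)/6 = 36/6 = 6
te_D = (1 + 4·2 + 15)/6 = 24/6 = 4
te_E = (3 + 4·4 + 17)/6 = 36/6 = 6
te_F = (12 + 4·13 + 20)/6 = 84/6 = 14
te_G = (5 + 4·11 + 17)/6 = 66/6 = 11

Forward pass:
ES_A = 0; EF_A = 12
ES_B = 0; EF_B = 10
ES_C = max(EF_A=12, EF_B=10) = 12; EF_C = 12+6 = 18
ES_D = max(EF_A=12, EF_B=10) = 12; EF_D = 12+4 = 16
ES_E = 12; EF_E = 12+6 = 18
ES_F = max(EF_A=12, EF_B=10) = 12; EF_F = 12+14 = 26
ES_G = max(EF_C=18, EF_D=16, EF_E=18, EF_F=26) = 26; EF_G = 26+11 = 37
Expected project duration μ = 37 days. Critical path: A → F → G.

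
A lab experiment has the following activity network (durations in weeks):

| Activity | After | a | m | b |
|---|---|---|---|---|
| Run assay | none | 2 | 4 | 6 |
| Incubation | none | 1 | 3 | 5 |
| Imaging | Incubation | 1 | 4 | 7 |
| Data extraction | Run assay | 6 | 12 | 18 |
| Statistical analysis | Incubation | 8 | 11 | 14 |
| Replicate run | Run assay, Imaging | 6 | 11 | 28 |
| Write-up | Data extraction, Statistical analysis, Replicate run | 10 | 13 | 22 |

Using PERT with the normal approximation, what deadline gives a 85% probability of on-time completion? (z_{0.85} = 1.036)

38.5 weeks

te_Run assay = (2 + 4·4 + 6)/6 = 24/6 = 4; σ²_Run assay = ((6−2)/6)² = 0.444
te_Incubation = (1 + 4·3 + 5)/6 = 18/6 = 3; σ²_Incubation = ((5−1)/6)² = 0.444
te_Imaging = (1 + 4·4 + 7)/6 = 24/6 = 4; σ²_Imaging = ((7−1)/6)² = 1.000
te_Data extraction = (6 + 4·12 + 18)/6 = 72/6 = 12; σ²_Data extraction = ((18−6)/6)² = 4.000
te_Statistical analysis = (8 + 4·11 + 14)/6 = 66/6 = 11; σ²_Statistical analysis = ((14−8)/6)² = 1.000
te_Replicate run = (6 + 4·11 + 28)/6 = 78/6 = 13; σ²_Replicate run = ((28−6)/6)² = 13.444
te_Write-up = (10 + 4·13 + 22)/6 = 84/6 = 14; σ²_Write-up = ((22−10)/6)² = 4.000

Forward pass:
ES_Run assay = 0; EF_Run assay = 4
ES_Incubation = 0; EF_Incubation = 3
ES_Imaging = 3; EF_Imaging = 3+4 = 7
ES_Data extraction = 4; EF_Data extraction = 4+12 = 16
ES_Statistical analysis = 3; EF_Statistical analysis = 3+11 = 14
ES_Replicate run = max(EF_Run assay=4, EF_Imaging=7) = 7; EF_Replicate run = 7+13 = 20
ES_Write-up = max(EF_Data extraction=16, EF_Statistical analysis=14, EF_Replicate run=20) = 20; EF_Write-up = 20+14 = 34
Expected project duration μ = 34 weeks. Critical path: Incubation → Imaging → Replicate run → Write-up.

Variance along critical path = 0.444 + 1.000 + 13.444 + 4.000 = 18.889; σ = 4.346 weeks.
D = μ + z·σ = 34 + 1.036·4.346 = 38.5 weeks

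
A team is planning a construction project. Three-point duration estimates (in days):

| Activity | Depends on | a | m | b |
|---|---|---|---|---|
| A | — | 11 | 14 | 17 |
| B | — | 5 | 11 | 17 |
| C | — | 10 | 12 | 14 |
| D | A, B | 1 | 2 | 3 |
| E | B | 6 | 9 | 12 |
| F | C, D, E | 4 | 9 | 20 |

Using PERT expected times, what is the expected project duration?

30 days

te_A = (11 + 4·14 + 17)/6 = 84/6 = 14
te_B = (5 + 4·11 + 17)/6 = 66/6 = 11
te_C = (10 + 4·12 + 14)/6 = 72/6 = 12
te_D = (1 + 4·2 + 3)/6 = 12/6 = 2
te_E = (6 + 4·9 + 12)/6 = 54/6 = 9
te_F = (4 + 4·9 + 20)/6 = 60/6 = 10

Forward pass:
ES_A = 0; EF_A = 14
ES_B = 0; EF_B = 11
ES_C = 0; EF_C = 12
ES_D = max(EF_A=14, EF_B=11) = 14; EF_D = 14+2 = 16
ES_E = 11; EF_E = 11+9 = 20
ES_F = max(EF_C=12, EF_D=16, EF_E=20) = 20; EF_F = 20+10 = 30
Expected project duration μ = 30 days. Critical path: B → E → F.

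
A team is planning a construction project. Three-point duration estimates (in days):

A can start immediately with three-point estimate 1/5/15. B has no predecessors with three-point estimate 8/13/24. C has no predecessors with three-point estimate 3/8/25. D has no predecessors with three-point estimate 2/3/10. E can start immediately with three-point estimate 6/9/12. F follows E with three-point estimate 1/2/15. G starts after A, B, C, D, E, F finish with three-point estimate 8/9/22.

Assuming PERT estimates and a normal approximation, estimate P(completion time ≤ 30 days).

te_A = (1 + 4·5 + 15)/6 = 36/6 = 6; σ²_A = ((15−1)/6)² = 5.444
te_B = (8 + 4·13 + 24)/6 = 84/6 = 14; σ²_B = ((24−8)/6)² = 7.111
te_C = (3 + 4·8 + 25)/6 = 60/6 = 10; σ²_C = ((25−3)/6)² = 13.444
te_D = (2 + 4·3 + 10)/6 = 24/6 = 4; σ²_D = ((10−2)/6)² = 1.778
te_E = (6 + 4·9 + 12)/6 = 54/6 = 9; σ²_E = ((12−6)/6)² = 1.000
te_F = (1 + 4·2 + 15)/6 = 24/6 = 4; σ²_F = ((15−1)/6)² = 5.444
te_G = (8 + 4·9 + 22)/6 = 66/6 = 11; σ²_G = ((22−8)/6)² = 5.444

Forward pass:
ES_A = 0; EF_A = 6
ES_B = 0; EF_B = 14
ES_C = 0; EF_C = 10
ES_D = 0; EF_D = 4
ES_E = 0; EF_E = 9
ES_F = 9; EF_F = 9+4 = 13
ES_G = max(EF_A=6, EF_B=14, EF_C=10, EF_D=4, EF_E=9, EF_F=13) = 14; EF_G = 14+11 = 25
Expected project duration μ = 25 days. Critical path: B → G.

Variance along critical path = 7.111 + 5.444 = 12.556; σ = √12.556 = 3.543 days.
Z = (30 − 25) / 3.543 = 1.411
P(T ≤ 30) = Φ(1.411) ≈ 0.921

0.921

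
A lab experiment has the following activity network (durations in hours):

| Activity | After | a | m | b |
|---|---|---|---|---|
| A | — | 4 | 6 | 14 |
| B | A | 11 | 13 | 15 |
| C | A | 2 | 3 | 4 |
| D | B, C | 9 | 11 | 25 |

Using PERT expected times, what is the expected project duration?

33 hours

te_A = (4 + 4·6 + 14)/6 = 42/6 = 7
te_B = (11 + 4·13 + 15)/6 = 78/6 = 13
te_C = (2 + 4·3 + 4)/6 = 18/6 = 3
te_D = (9 + 4·11 + 25)/6 = 78/6 = 13

Forward pass:
ES_A = 0; EF_A = 7
ES_B = 7; EF_B = 7+13 = 20
ES_C = 7; EF_C = 7+3 = 10
ES_D = max(EF_B=20, EF_C=10) = 20; EF_D = 20+13 = 33
Expected project duration μ = 33 hours. Critical path: A → B → D.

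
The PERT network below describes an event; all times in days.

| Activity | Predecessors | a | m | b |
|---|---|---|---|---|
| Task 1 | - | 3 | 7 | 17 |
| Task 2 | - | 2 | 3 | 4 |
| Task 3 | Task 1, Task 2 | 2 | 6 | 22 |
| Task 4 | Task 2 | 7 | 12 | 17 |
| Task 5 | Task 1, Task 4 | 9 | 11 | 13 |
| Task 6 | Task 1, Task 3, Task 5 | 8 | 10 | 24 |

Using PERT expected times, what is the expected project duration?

38 days

te_Task 1 = (3 + 4·7 + 17)/6 = 48/6 = 8
te_Task 2 = (2 + 4·3 + 4)/6 = 18/6 = 3
te_Task 3 = (2 + 4·6 + 22)/6 = 48/6 = 8
te_Task 4 = (7 + 4·12 + 17)/6 = 72/6 = 12
te_Task 5 = (9 + 4·11 + 13)/6 = 66/6 = 11
te_Task 6 = (8 + 4·10 + 24)/6 = 72/6 = 12

Forward pass:
ES_Task 1 = 0; EF_Task 1 = 8
ES_Task 2 = 0; EF_Task 2 = 3
ES_Task 3 = max(EF_Task 1=8, EF_Task 2=3) = 8; EF_Task 3 = 8+8 = 16
ES_Task 4 = 3; EF_Task 4 = 3+12 = 15
ES_Task 5 = max(EF_Task 1=8, EF_Task 4=15) = 15; EF_Task 5 = 15+11 = 26
ES_Task 6 = max(EF_Task 1=8, EF_Task 3=16, EF_Task 5=26) = 26; EF_Task 6 = 26+12 = 38
Expected project duration μ = 38 days. Critical path: Task 2 → Task 4 → Task 5 → Task 6.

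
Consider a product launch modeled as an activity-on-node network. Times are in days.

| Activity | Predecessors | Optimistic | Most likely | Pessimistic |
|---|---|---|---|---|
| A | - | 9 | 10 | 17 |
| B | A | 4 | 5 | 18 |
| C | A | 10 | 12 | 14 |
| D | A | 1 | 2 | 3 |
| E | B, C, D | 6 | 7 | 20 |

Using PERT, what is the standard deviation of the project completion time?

te_A = (9 + 4·10 + 17)/6 = 66/6 = 11; σ²_A = ((17−9)/6)² = 1.778
te_B = (4 + 4·5 + 18)/6 = 42/6 = 7; σ²_B = ((18−4)/6)² = 5.444
te_C = (10 + 4·12 + 14)/6 = 72/6 = 12; σ²_C = ((14−10)/6)² = 0.444
te_D = (1 + 4·2 + 3)/6 = 12/6 = 2; σ²_D = ((3−1)/6)² = 0.111
te_E = (6 + 4·7 + 20)/6 = 54/6 = 9; σ²_E = ((20−6)/6)² = 5.444

Forward pass:
ES_A = 0; EF_A = 11
ES_B = 11; EF_B = 11+7 = 18
ES_C = 11; EF_C = 11+12 = 23
ES_D = 11; EF_D = 11+2 = 13
ES_E = max(EF_B=18, EF_C=23, EF_D=13) = 23; EF_E = 23+9 = 32
Expected project duration μ = 32 days. Critical path: A → C → E.

Variance along critical path = 1.778 + 0.444 + 5.444 = 7.667
σ = √7.667 = 2.769 days

2.77 days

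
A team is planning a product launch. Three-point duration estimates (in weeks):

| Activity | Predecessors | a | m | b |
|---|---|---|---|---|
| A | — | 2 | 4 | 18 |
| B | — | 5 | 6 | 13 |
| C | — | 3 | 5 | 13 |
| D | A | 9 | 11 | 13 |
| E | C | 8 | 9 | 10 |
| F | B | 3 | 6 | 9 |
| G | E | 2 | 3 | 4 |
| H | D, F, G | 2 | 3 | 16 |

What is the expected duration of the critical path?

23 weeks

te_A = (2 + 4·4 + 18)/6 = 36/6 = 6
te_B = (5 + 4·6 + 13)/6 = 42/6 = 7
te_C = (3 + 4·5 + 13)/6 = 36/6 = 6
te_D = (9 + 4·11 + 13)/6 = 66/6 = 11
te_E = (8 + 4·9 + 10)/6 = 54/6 = 9
te_F = (3 + 4·6 + 9)/6 = 36/6 = 6
te_G = (2 + 4·3 + 4)/6 = 18/6 = 3
te_H = (2 + 4·3 + 16)/6 = 30/6 = 5

Forward pass:
ES_A = 0; EF_A = 6
ES_B = 0; EF_B = 7
ES_C = 0; EF_C = 6
ES_D = 6; EF_D = 6+11 = 17
ES_E = 6; EF_E = 6+9 = 15
ES_F = 7; EF_F = 7+6 = 13
ES_G = 15; EF_G = 15+3 = 18
ES_H = max(EF_D=17, EF_F=13, EF_G=18) = 18; EF_H = 18+5 = 23
Expected project duration μ = 23 weeks. Critical path: C → E → G → H.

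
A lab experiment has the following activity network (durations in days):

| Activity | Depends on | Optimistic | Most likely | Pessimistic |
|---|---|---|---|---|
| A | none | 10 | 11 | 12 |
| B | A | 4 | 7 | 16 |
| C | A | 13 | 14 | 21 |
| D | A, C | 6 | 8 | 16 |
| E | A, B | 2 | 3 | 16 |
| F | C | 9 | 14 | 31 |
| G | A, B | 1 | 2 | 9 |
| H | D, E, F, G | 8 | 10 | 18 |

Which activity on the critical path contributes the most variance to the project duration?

F

te_A = (10 + 4·11 + 12)/6 = 66/6 = 11; σ²_A = ((12−10)/6)² = 0.111
te_B = (4 + 4·7 + 16)/6 = 48/6 = 8; σ²_B = ((16−4)/6)² = 4.000
te_C = (13 + 4·14 + 21)/6 = 90/6 = 15; σ²_C = ((21−13)/6)² = 1.778
te_D = (6 + 4·8 + 16)/6 = 54/6 = 9; σ²_D = ((16−6)/6)² = 2.778
te_E = (2 + 4·3 + 16)/6 = 30/6 = 5; σ²_E = ((16−2)/6)² = 5.444
te_F = (9 + 4·14 + 31)/6 = 96/6 = 16; σ²_F = ((31−9)/6)² = 13.444
te_G = (1 + 4·2 + 9)/6 = 18/6 = 3; σ²_G = ((9−1)/6)² = 1.778
te_H = (8 + 4·10 + 18)/6 = 66/6 = 11; σ²_H = ((18−8)/6)² = 2.778

Forward pass:
ES_A = 0; EF_A = 11
ES_B = 11; EF_B = 11+8 = 19
ES_C = 11; EF_C = 11+15 = 26
ES_D = max(EF_A=11, EF_C=26) = 26; EF_D = 26+9 = 35
ES_E = max(EF_A=11, EF_B=19) = 19; EF_E = 19+5 = 24
ES_F = 26; EF_F = 26+16 = 42
ES_G = max(EF_A=11, EF_B=19) = 19; EF_G = 19+3 = 22
ES_H = max(EF_D=35, EF_E=24, EF_F=42, EF_G=22) = 42; EF_H = 42+11 = 53
Expected project duration μ = 53 days. Critical path: A → C → F → H.

Variances on critical path: σ²_A=0.111, σ²_C=1.778, σ²_F=13.444, σ²_H=2.778.
Largest is σ²_F = 13.444.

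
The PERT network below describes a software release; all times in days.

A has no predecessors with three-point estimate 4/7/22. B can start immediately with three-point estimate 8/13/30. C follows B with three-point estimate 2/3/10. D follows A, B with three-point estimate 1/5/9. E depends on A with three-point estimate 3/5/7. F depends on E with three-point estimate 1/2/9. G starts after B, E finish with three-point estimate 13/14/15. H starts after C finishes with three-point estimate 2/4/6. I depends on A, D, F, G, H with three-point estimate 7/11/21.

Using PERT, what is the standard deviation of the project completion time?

4.36 days

te_A = (4 + 4·7 + 22)/6 = 54/6 = 9; σ²_A = ((22−4)/6)² = 9.000
te_B = (8 + 4·13 + 30)/6 = 90/6 = 15; σ²_B = ((30−8)/6)² = 13.444
te_C = (2 + 4·3 + 10)/6 = 24/6 = 4; σ²_C = ((10−2)/6)² = 1.778
te_D = (1 + 4·5 + 9)/6 = 30/6 = 5; σ²_D = ((9−1)/6)² = 1.778
te_E = (3 + 4·5 + 7)/6 = 30/6 = 5; σ²_E = ((7−3)/6)² = 0.444
te_F = (1 + 4·2 + 9)/6 = 18/6 = 3; σ²_F = ((9−1)/6)² = 1.778
te_G = (13 + 4·14 + 15)/6 = 84/6 = 14; σ²_G = ((15−13)/6)² = 0.111
te_H = (2 + 4·4 + 6)/6 = 24/6 = 4; σ²_H = ((6−2)/6)² = 0.444
te_I = (7 + 4·11 + 21)/6 = 72/6 = 12; σ²_I = ((21−7)/6)² = 5.444

Forward pass:
ES_A = 0; EF_A = 9
ES_B = 0; EF_B = 15
ES_C = 15; EF_C = 15+4 = 19
ES_D = max(EF_A=9, EF_B=15) = 15; EF_D = 15+5 = 20
ES_E = 9; EF_E = 9+5 = 14
ES_F = 14; EF_F = 14+3 = 17
ES_G = max(EF_B=15, EF_E=14) = 15; EF_G = 15+14 = 29
ES_H = 19; EF_H = 19+4 = 23
ES_I = max(EF_A=9, EF_D=20, EF_F=17, EF_G=29, EF_H=23) = 29; EF_I = 29+12 = 41
Expected project duration μ = 41 days. Critical path: B → G → I.

Variance along critical path = 13.444 + 0.111 + 5.444 = 19.000
σ = √19.000 = 4.359 days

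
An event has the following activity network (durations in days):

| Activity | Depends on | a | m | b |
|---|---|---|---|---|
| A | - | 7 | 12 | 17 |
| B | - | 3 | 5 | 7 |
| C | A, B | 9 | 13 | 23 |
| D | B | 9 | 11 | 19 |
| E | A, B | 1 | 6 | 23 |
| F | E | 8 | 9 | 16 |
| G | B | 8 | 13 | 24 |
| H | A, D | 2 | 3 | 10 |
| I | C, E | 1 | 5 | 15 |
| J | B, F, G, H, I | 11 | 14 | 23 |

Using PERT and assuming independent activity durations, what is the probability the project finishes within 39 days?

0.028

te_A = (7 + 4·12 + 17)/6 = 72/6 = 12; σ²_A = ((17−7)/6)² = 2.778
te_B = (3 + 4·5 + 7)/6 = 30/6 = 5; σ²_B = ((7−3)/6)² = 0.444
te_C = (9 + 4·13 + 23)/6 = 84/6 = 14; σ²_C = ((23−9)/6)² = 5.444
te_D = (9 + 4·11 + 19)/6 = 72/6 = 12; σ²_D = ((19−9)/6)² = 2.778
te_E = (1 + 4·6 + 23)/6 = 48/6 = 8; σ²_E = ((23−1)/6)² = 13.444
te_F = (8 + 4·9 + 16)/6 = 60/6 = 10; σ²_F = ((16−8)/6)² = 1.778
te_G = (8 + 4·13 + 24)/6 = 84/6 = 14; σ²_G = ((24−8)/6)² = 7.111
te_H = (2 + 4·3 + 10)/6 = 24/6 = 4; σ²_H = ((10−2)/6)² = 1.778
te_I = (1 + 4·5 + 15)/6 = 36/6 = 6; σ²_I = ((15−1)/6)² = 5.444
te_J = (11 + 4·14 + 23)/6 = 90/6 = 15; σ²_J = ((23−11)/6)² = 4.000

Forward pass:
ES_A = 0; EF_A = 12
ES_B = 0; EF_B = 5
ES_C = max(EF_A=12, EF_B=5) = 12; EF_C = 12+14 = 26
ES_D = 5; EF_D = 5+12 = 17
ES_E = max(EF_A=12, EF_B=5) = 12; EF_E = 12+8 = 20
ES_F = 20; EF_F = 20+10 = 30
ES_G = 5; EF_G = 5+14 = 19
ES_H = max(EF_A=12, EF_D=17) = 17; EF_H = 17+4 = 21
ES_I = max(EF_C=26, EF_E=20) = 26; EF_I = 26+6 = 32
ES_J = max(EF_B=5, EF_F=30, EF_G=19, EF_H=21, EF_I=32) = 32; EF_J = 32+15 = 47
Expected project duration μ = 47 days. Critical path: A → C → I → J.

Variance along critical path = 2.778 + 5.444 + 5.444 + 4.000 = 17.667; σ = √17.667 = 4.203 days.
Z = (39 − 47) / 4.203 = -1.903
P(T ≤ 39) = Φ(-1.903) ≈ 0.028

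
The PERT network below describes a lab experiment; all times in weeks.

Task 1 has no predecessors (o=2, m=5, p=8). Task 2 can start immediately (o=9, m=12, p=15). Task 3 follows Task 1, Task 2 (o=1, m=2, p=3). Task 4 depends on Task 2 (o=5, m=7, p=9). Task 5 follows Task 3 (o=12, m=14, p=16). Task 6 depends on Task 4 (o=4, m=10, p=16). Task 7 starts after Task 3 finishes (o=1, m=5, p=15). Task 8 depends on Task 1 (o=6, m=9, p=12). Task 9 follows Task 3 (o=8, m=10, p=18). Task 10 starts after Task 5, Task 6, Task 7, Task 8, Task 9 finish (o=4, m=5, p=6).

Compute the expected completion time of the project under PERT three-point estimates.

te_Task 1 = (2 + 4·5 + 8)/6 = 30/6 = 5
te_Task 2 = (9 + 4·12 + 15)/6 = 72/6 = 12
te_Task 3 = (1 + 4·2 + 3)/6 = 12/6 = 2
te_Task 4 = (5 + 4·7 + 9)/6 = 42/6 = 7
te_Task 5 = (12 + 4·14 + 16)/6 = 84/6 = 14
te_Task 6 = (4 + 4·10 + 16)/6 = 60/6 = 10
te_Task 7 = (1 + 4·5 + 15)/6 = 36/6 = 6
te_Task 8 = (6 + 4·9 + 12)/6 = 54/6 = 9
te_Task 9 = (8 + 4·10 + 18)/6 = 66/6 = 11
te_Task 10 = (4 + 4·5 + 6)/6 = 30/6 = 5

Forward pass:
ES_Task 1 = 0; EF_Task 1 = 5
ES_Task 2 = 0; EF_Task 2 = 12
ES_Task 3 = max(EF_Task 1=5, EF_Task 2=12) = 12; EF_Task 3 = 12+2 = 14
ES_Task 4 = 12; EF_Task 4 = 12+7 = 19
ES_Task 5 = 14; EF_Task 5 = 14+14 = 28
ES_Task 6 = 19; EF_Task 6 = 19+10 = 29
ES_Task 7 = 14; EF_Task 7 = 14+6 = 20
ES_Task 8 = 5; EF_Task 8 = 5+9 = 14
ES_Task 9 = 14; EF_Task 9 = 14+11 = 25
ES_Task 10 = max(EF_Task 5=28, EF_Task 6=29, EF_Task 7=20, EF_Task 8=14, EF_Task 9=25) = 29; EF_Task 10 = 29+5 = 34
Expected project duration μ = 34 weeks. Critical path: Task 2 → Task 4 → Task 6 → Task 10.

34 weeks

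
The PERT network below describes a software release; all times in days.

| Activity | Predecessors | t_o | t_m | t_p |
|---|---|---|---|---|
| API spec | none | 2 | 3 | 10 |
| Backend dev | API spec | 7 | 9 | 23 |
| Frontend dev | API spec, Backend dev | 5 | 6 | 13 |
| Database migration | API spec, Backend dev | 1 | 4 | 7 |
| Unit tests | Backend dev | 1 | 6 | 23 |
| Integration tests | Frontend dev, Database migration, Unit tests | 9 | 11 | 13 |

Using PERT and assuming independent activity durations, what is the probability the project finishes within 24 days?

0.018

te_API spec = (2 + 4·3 + 10)/6 = 24/6 = 4; σ²_API spec = ((10−2)/6)² = 1.778
te_Backend dev = (7 + 4·9 + 23)/6 = 66/6 = 11; σ²_Backend dev = ((23−7)/6)² = 7.111
te_Frontend dev = (5 + 4·6 + 13)/6 = 42/6 = 7; σ²_Frontend dev = ((13−5)/6)² = 1.778
te_Database migration = (1 + 4·4 + 7)/6 = 24/6 = 4; σ²_Database migration = ((7−1)/6)² = 1.000
te_Unit tests = (1 + 4·6 + 23)/6 = 48/6 = 8; σ²_Unit tests = ((23−1)/6)² = 13.444
te_Integration tests = (9 + 4·11 + 13)/6 = 66/6 = 11; σ²_Integration tests = ((13−9)/6)² = 0.444

Forward pass:
ES_API spec = 0; EF_API spec = 4
ES_Backend dev = 4; EF_Backend dev = 4+11 = 15
ES_Frontend dev = max(EF_API spec=4, EF_Backend dev=15) = 15; EF_Frontend dev = 15+7 = 22
ES_Database migration = max(EF_API spec=4, EF_Backend dev=15) = 15; EF_Database migration = 15+4 = 19
ES_Unit tests = 15; EF_Unit tests = 15+8 = 23
ES_Integration tests = max(EF_Frontend dev=22, EF_Database migration=19, EF_Unit tests=23) = 23; EF_Integration tests = 23+11 = 34
Expected project duration μ = 34 days. Critical path: API spec → Backend dev → Unit tests → Integration tests.

Variance along critical path = 1.778 + 7.111 + 13.444 + 0.444 = 22.778; σ = √22.778 = 4.773 days.
Z = (24 − 34) / 4.773 = -2.095
P(T ≤ 24) = Φ(-2.095) ≈ 0.018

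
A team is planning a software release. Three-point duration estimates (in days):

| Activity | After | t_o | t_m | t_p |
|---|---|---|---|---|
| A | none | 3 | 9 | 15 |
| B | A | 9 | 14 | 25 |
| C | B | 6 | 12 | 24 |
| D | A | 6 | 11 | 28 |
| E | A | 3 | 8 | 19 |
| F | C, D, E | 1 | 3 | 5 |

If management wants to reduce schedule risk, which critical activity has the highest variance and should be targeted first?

te_A = (3 + 4·9 + 15)/6 = 54/6 = 9; σ²_A = ((15−3)/6)² = 4.000
te_B = (9 + 4·14 + 25)/6 = 90/6 = 15; σ²_B = ((25−9)/6)² = 7.111
te_C = (6 + 4·12 + 24)/6 = 78/6 = 13; σ²_C = ((24−6)/6)² = 9.000
te_D = (6 + 4·11 + 28)/6 = 78/6 = 13; σ²_D = ((28−6)/6)² = 13.444
te_E = (3 + 4·8 + 19)/6 = 54/6 = 9; σ²_E = ((19−3)/6)² = 7.111
te_F = (1 + 4·3 + 5)/6 = 18/6 = 3; σ²_F = ((5−1)/6)² = 0.444

Forward pass:
ES_A = 0; EF_A = 9
ES_B = 9; EF_B = 9+15 = 24
ES_C = 24; EF_C = 24+13 = 37
ES_D = 9; EF_D = 9+13 = 22
ES_E = 9; EF_E = 9+9 = 18
ES_F = max(EF_C=37, EF_D=22, EF_E=18) = 37; EF_F = 37+3 = 40
Expected project duration μ = 40 days. Critical path: A → B → C → F.

Variances on critical path: σ²_A=4.000, σ²_B=7.111, σ²_C=9.000, σ²_F=0.444.
Largest is σ²_C = 9.000.

C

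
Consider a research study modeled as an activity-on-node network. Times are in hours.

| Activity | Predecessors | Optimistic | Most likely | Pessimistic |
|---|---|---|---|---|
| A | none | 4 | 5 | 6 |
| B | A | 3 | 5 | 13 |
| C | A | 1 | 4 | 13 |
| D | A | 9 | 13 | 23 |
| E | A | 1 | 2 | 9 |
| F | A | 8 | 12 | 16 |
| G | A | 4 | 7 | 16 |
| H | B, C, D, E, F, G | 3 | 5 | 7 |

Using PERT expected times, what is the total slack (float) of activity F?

2 hours

te_A = (4 + 4·5 + 6)/6 = 30/6 = 5
te_B = (3 + 4·5 + 13)/6 = 36/6 = 6
te_C = (1 + 4·4 + 13)/6 = 30/6 = 5
te_D = (9 + 4·13 + 23)/6 = 84/6 = 14
te_E = (1 + 4·2 + 9)/6 = 18/6 = 3
te_F = (8 + 4·12 + 16)/6 = 72/6 = 12
te_G = (4 + 4·7 + 16)/6 = 48/6 = 8
te_H = (3 + 4·5 + 7)/6 = 30/6 = 5

Forward pass:
ES_A = 0; EF_A = 5
ES_B = 5; EF_B = 5+6 = 11
ES_C = 5; EF_C = 5+5 = 10
ES_D = 5; EF_D = 5+14 = 19
ES_E = 5; EF_E = 5+3 = 8
ES_F = 5; EF_F = 5+12 = 17
ES_G = 5; EF_G = 5+8 = 13
ES_H = max(EF_B=11, EF_C=10, EF_D=19, EF_E=8, EF_F=17, EF_G=13) = 19; EF_H = 19+5 = 24
Expected project duration μ = 24 hours. Critical path: A → D → H.

Backward pass:
LF_H = 24; LS_H = 24−5 = 19
LF_G = LS_H = 19; LS_G = 19−8 = 11
LF_F = LS_H = 19; LS_F = 19−12 = 7
LF_E = LS_H = 19; LS_E = 19−3 = 16
LF_D = LS_H = 19; LS_D = 19−14 = 5
LF_C = LS_H = 19; LS_C = 19−5 = 14
LF_B = LS_H = 19; LS_B = 19−6 = 13
LF_A = min(LS_B=13, LS_C=14, LS_D=5, LS_E=16, LS_F=7, LS_G=11) = 5; LS_A = 5−5 = 0
Slack_F = LS_F − ES_F = 7 − 5 = 2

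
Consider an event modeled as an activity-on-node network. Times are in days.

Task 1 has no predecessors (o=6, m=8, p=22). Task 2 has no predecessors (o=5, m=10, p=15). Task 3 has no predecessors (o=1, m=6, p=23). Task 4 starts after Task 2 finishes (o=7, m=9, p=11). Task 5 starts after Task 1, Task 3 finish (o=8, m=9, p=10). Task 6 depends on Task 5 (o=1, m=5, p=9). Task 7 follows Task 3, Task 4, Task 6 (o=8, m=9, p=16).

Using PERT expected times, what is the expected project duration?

te_Task 1 = (6 + 4·8 + 22)/6 = 60/6 = 10
te_Task 2 = (5 + 4·10 + 15)/6 = 60/6 = 10
te_Task 3 = (1 + 4·6 + 23)/6 = 48/6 = 8
te_Task 4 = (7 + 4·9 + 11)/6 = 54/6 = 9
te_Task 5 = (8 + 4·9 + 10)/6 = 54/6 = 9
te_Task 6 = (1 + 4·5 + 9)/6 = 30/6 = 5
te_Task 7 = (8 + 4·9 + 16)/6 = 60/6 = 10

Forward pass:
ES_Task 1 = 0; EF_Task 1 = 10
ES_Task 2 = 0; EF_Task 2 = 10
ES_Task 3 = 0; EF_Task 3 = 8
ES_Task 4 = 10; EF_Task 4 = 10+9 = 19
ES_Task 5 = max(EF_Task 1=10, EF_Task 3=8) = 10; EF_Task 5 = 10+9 = 19
ES_Task 6 = 19; EF_Task 6 = 19+5 = 24
ES_Task 7 = max(EF_Task 3=8, EF_Task 4=19, EF_Task 6=24) = 24; EF_Task 7 = 24+10 = 34
Expected project duration μ = 34 days. Critical path: Task 1 → Task 5 → Task 6 → Task 7.

34 days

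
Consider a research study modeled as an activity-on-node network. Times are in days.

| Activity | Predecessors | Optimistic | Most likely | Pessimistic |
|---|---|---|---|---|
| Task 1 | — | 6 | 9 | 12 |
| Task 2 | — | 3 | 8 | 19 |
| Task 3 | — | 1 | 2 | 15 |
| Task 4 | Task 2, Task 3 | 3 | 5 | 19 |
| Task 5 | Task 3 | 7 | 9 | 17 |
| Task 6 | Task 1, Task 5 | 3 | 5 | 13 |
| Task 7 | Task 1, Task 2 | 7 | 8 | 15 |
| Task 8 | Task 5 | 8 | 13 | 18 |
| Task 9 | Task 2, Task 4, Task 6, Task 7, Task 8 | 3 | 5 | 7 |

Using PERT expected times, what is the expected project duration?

te_Task 1 = (6 + 4·9 + 12)/6 = 54/6 = 9
te_Task 2 = (3 + 4·8 + 19)/6 = 54/6 = 9
te_Task 3 = (1 + 4·2 + 15)/6 = 24/6 = 4
te_Task 4 = (3 + 4·5 + 19)/6 = 42/6 = 7
te_Task 5 = (7 + 4·9 + 17)/6 = 60/6 = 10
te_Task 6 = (3 + 4·5 + 13)/6 = 36/6 = 6
te_Task 7 = (7 + 4·8 + 15)/6 = 54/6 = 9
te_Task 8 = (8 + 4·13 + 18)/6 = 78/6 = 13
te_Task 9 = (3 + 4·5 + 7)/6 = 30/6 = 5

Forward pass:
ES_Task 1 = 0; EF_Task 1 = 9
ES_Task 2 = 0; EF_Task 2 = 9
ES_Task 3 = 0; EF_Task 3 = 4
ES_Task 4 = max(EF_Task 2=9, EF_Task 3=4) = 9; EF_Task 4 = 9+7 = 16
ES_Task 5 = 4; EF_Task 5 = 4+10 = 14
ES_Task 6 = max(EF_Task 1=9, EF_Task 5=14) = 14; EF_Task 6 = 14+6 = 20
ES_Task 7 = max(EF_Task 1=9, EF_Task 2=9) = 9; EF_Task 7 = 9+9 = 18
ES_Task 8 = 14; EF_Task 8 = 14+13 = 27
ES_Task 9 = max(EF_Task 2=9, EF_Task 4=16, EF_Task 6=20, EF_Task 7=18, EF_Task 8=27) = 27; EF_Task 9 = 27+5 = 32
Expected project duration μ = 32 days. Critical path: Task 3 → Task 5 → Task 8 → Task 9.

32 days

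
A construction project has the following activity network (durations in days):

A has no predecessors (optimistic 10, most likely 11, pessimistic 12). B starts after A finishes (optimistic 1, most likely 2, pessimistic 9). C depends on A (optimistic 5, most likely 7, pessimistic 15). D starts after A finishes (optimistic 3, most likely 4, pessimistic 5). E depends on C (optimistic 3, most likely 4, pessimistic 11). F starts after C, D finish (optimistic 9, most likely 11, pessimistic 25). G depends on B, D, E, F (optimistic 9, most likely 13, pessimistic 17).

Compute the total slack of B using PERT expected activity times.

te_A = (10 + 4·11 + 12)/6 = 66/6 = 11
te_B = (1 + 4·2 + 9)/6 = 18/6 = 3
te_C = (5 + 4·7 + 15)/6 = 48/6 = 8
te_D = (3 + 4·4 + 5)/6 = 24/6 = 4
te_E = (3 + 4·4 + 11)/6 = 30/6 = 5
te_F = (9 + 4·11 + 25)/6 = 78/6 = 13
te_G = (9 + 4·13 + 17)/6 = 78/6 = 13

Forward pass:
ES_A = 0; EF_A = 11
ES_B = 11; EF_B = 11+3 = 14
ES_C = 11; EF_C = 11+8 = 19
ES_D = 11; EF_D = 11+4 = 15
ES_E = 19; EF_E = 19+5 = 24
ES_F = max(EF_C=19, EF_D=15) = 19; EF_F = 19+13 = 32
ES_G = max(EF_B=14, EF_D=15, EF_E=24, EF_F=32) = 32; EF_G = 32+13 = 45
Expected project duration μ = 45 days. Critical path: A → C → F → G.

Backward pass:
LF_G = 45; LS_G = 45−13 = 32
LF_F = LS_G = 32; LS_F = 32−13 = 19
LF_E = LS_G = 32; LS_E = 32−5 = 27
LF_D = min(LS_F=19, LS_G=32) = 19; LS_D = 19−4 = 15
LF_C = min(LS_E=27, LS_F=19) = 19; LS_C = 19−8 = 11
LF_B = LS_G = 32; LS_B = 32−3 = 29
LF_A = min(LS_B=29, LS_C=11, LS_D=15) = 11; LS_A = 11−11 = 0
Slack_B = LS_B − ES_B = 29 − 11 = 18

18 days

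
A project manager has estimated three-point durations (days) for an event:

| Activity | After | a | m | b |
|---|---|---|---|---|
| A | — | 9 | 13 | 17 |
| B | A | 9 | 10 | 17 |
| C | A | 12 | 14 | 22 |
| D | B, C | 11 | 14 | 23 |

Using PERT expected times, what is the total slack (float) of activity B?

4 days

te_A = (9 + 4·13 + 17)/6 = 78/6 = 13
te_B = (9 + 4·10 + 17)/6 = 66/6 = 11
te_C = (12 + 4·14 + 22)/6 = 90/6 = 15
te_D = (11 + 4·14 + 23)/6 = 90/6 = 15

Forward pass:
ES_A = 0; EF_A = 13
ES_B = 13; EF_B = 13+11 = 24
ES_C = 13; EF_C = 13+15 = 28
ES_D = max(EF_B=24, EF_C=28) = 28; EF_D = 28+15 = 43
Expected project duration μ = 43 days. Critical path: A → C → D.

Backward pass:
LF_D = 43; LS_D = 43−15 = 28
LF_C = LS_D = 28; LS_C = 28−15 = 13
LF_B = LS_D = 28; LS_B = 28−11 = 17
LF_A = min(LS_B=17, LS_C=13) = 13; LS_A = 13−13 = 0
Slack_B = LS_B − ES_B = 17 − 13 = 4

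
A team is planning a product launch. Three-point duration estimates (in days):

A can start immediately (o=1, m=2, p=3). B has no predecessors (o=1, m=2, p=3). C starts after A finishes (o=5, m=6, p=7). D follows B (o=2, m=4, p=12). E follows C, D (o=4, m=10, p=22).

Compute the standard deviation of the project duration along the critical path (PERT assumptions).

te_A = (1 + 4·2 + 3)/6 = 12/6 = 2; σ²_A = ((3−1)/6)² = 0.111
te_B = (1 + 4·2 + 3)/6 = 12/6 = 2; σ²_B = ((3−1)/6)² = 0.111
te_C = (5 + 4·6 + 7)/6 = 36/6 = 6; σ²_C = ((7−5)/6)² = 0.111
te_D = (2 + 4·4 + 12)/6 = 30/6 = 5; σ²_D = ((12−2)/6)² = 2.778
te_E = (4 + 4·10 + 22)/6 = 66/6 = 11; σ²_E = ((22−4)/6)² = 9.000

Forward pass:
ES_A = 0; EF_A = 2
ES_B = 0; EF_B = 2
ES_C = 2; EF_C = 2+6 = 8
ES_D = 2; EF_D = 2+5 = 7
ES_E = max(EF_C=8, EF_D=7) = 8; EF_E = 8+11 = 19
Expected project duration μ = 19 days. Critical path: A → C → E.

Variance along critical path = 0.111 + 0.111 + 9.000 = 9.222
σ = √9.222 = 3.037 days

3.04 days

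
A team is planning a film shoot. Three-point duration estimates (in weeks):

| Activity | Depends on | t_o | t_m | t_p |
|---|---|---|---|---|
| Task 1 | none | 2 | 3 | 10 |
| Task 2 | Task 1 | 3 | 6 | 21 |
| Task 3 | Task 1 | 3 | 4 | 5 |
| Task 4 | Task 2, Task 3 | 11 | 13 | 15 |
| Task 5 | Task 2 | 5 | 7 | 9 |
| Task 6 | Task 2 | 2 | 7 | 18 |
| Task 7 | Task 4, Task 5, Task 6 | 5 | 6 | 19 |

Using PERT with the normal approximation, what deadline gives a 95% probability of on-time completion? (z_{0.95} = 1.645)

39.7 weeks

te_Task 1 = (2 + 4·3 + 10)/6 = 24/6 = 4; σ²_Task 1 = ((10−2)/6)² = 1.778
te_Task 2 = (3 + 4·6 + 21)/6 = 48/6 = 8; σ²_Task 2 = ((21−3)/6)² = 9.000
te_Task 3 = (3 + 4·4 + 5)/6 = 24/6 = 4; σ²_Task 3 = ((5−3)/6)² = 0.111
te_Task 4 = (11 + 4·13 + 15)/6 = 78/6 = 13; σ²_Task 4 = ((15−11)/6)² = 0.444
te_Task 5 = (5 + 4·7 + 9)/6 = 42/6 = 7; σ²_Task 5 = ((9−5)/6)² = 0.444
te_Task 6 = (2 + 4·7 + 18)/6 = 48/6 = 8; σ²_Task 6 = ((18−2)/6)² = 7.111
te_Task 7 = (5 + 4·6 + 19)/6 = 48/6 = 8; σ²_Task 7 = ((19−5)/6)² = 5.444

Forward pass:
ES_Task 1 = 0; EF_Task 1 = 4
ES_Task 2 = 4; EF_Task 2 = 4+8 = 12
ES_Task 3 = 4; EF_Task 3 = 4+4 = 8
ES_Task 4 = max(EF_Task 2=12, EF_Task 3=8) = 12; EF_Task 4 = 12+13 = 25
ES_Task 5 = 12; EF_Task 5 = 12+7 = 19
ES_Task 6 = 12; EF_Task 6 = 12+8 = 20
ES_Task 7 = max(EF_Task 4=25, EF_Task 5=19, EF_Task 6=20) = 25; EF_Task 7 = 25+8 = 33
Expected project duration μ = 33 weeks. Critical path: Task 1 → Task 2 → Task 4 → Task 7.

Variance along critical path = 1.778 + 9.000 + 0.444 + 5.444 = 16.667; σ = 4.082 weeks.
D = μ + z·σ = 33 + 1.645·4.082 = 39.7 weeks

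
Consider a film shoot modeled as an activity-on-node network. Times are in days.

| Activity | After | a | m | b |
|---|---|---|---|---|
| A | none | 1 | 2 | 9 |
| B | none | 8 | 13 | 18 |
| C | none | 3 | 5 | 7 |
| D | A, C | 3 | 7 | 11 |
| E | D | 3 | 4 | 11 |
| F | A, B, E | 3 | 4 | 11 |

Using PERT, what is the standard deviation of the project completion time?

2.40 days

te_A = (1 + 4·2 + 9)/6 = 18/6 = 3; σ²_A = ((9−1)/6)² = 1.778
te_B = (8 + 4·13 + 18)/6 = 78/6 = 13; σ²_B = ((18−8)/6)² = 2.778
te_C = (3 + 4·5 + 7)/6 = 30/6 = 5; σ²_C = ((7−3)/6)² = 0.444
te_D = (3 + 4·7 + 11)/6 = 42/6 = 7; σ²_D = ((11−3)/6)² = 1.778
te_E = (3 + 4·4 + 11)/6 = 30/6 = 5; σ²_E = ((11−3)/6)² = 1.778
te_F = (3 + 4·4 + 11)/6 = 30/6 = 5; σ²_F = ((11−3)/6)² = 1.778

Forward pass:
ES_A = 0; EF_A = 3
ES_B = 0; EF_B = 13
ES_C = 0; EF_C = 5
ES_D = max(EF_A=3, EF_C=5) = 5; EF_D = 5+7 = 12
ES_E = 12; EF_E = 12+5 = 17
ES_F = max(EF_A=3, EF_B=13, EF_E=17) = 17; EF_F = 17+5 = 22
Expected project duration μ = 22 days. Critical path: C → D → E → F.

Variance along critical path = 0.444 + 1.778 + 1.778 + 1.778 = 5.778
σ = √5.778 = 2.404 days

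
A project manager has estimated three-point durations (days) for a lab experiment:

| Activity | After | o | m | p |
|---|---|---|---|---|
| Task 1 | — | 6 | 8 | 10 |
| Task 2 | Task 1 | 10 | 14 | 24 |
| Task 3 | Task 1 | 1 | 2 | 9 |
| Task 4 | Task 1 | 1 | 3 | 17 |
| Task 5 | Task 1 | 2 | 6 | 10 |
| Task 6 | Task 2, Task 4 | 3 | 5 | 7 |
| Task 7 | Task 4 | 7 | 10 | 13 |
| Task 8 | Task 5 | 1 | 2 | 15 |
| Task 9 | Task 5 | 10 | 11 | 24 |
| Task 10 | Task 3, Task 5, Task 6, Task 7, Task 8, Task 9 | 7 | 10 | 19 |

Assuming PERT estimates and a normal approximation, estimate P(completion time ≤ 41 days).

0.733

te_Task 1 = (6 + 4·8 + 10)/6 = 48/6 = 8; σ²_Task 1 = ((10−6)/6)² = 0.444
te_Task 2 = (10 + 4·14 + 24)/6 = 90/6 = 15; σ²_Task 2 = ((24−10)/6)² = 5.444
te_Task 3 = (1 + 4·2 + 9)/6 = 18/6 = 3; σ²_Task 3 = ((9−1)/6)² = 1.778
te_Task 4 = (1 + 4·3 + 17)/6 = 30/6 = 5; σ²_Task 4 = ((17−1)/6)² = 7.111
te_Task 5 = (2 + 4·6 + 10)/6 = 36/6 = 6; σ²_Task 5 = ((10−2)/6)² = 1.778
te_Task 6 = (3 + 4·5 + 7)/6 = 30/6 = 5; σ²_Task 6 = ((7−3)/6)² = 0.444
te_Task 7 = (7 + 4·10 + 13)/6 = 60/6 = 10; σ²_Task 7 = ((13−7)/6)² = 1.000
te_Task 8 = (1 + 4·2 + 15)/6 = 24/6 = 4; σ²_Task 8 = ((15−1)/6)² = 5.444
te_Task 9 = (10 + 4·11 + 24)/6 = 78/6 = 13; σ²_Task 9 = ((24−10)/6)² = 5.444
te_Task 10 = (7 + 4·10 + 19)/6 = 66/6 = 11; σ²_Task 10 = ((19−7)/6)² = 4.000

Forward pass:
ES_Task 1 = 0; EF_Task 1 = 8
ES_Task 2 = 8; EF_Task 2 = 8+15 = 23
ES_Task 3 = 8; EF_Task 3 = 8+3 = 11
ES_Task 4 = 8; EF_Task 4 = 8+5 = 13
ES_Task 5 = 8; EF_Task 5 = 8+6 = 14
ES_Task 6 = max(EF_Task 2=23, EF_Task 4=13) = 23; EF_Task 6 = 23+5 = 28
ES_Task 7 = 13; EF_Task 7 = 13+10 = 23
ES_Task 8 = 14; EF_Task 8 = 14+4 = 18
ES_Task 9 = 14; EF_Task 9 = 14+13 = 27
ES_Task 10 = max(EF_Task 3=11, EF_Task 5=14, EF_Task 6=28, EF_Task 7=23, EF_Task 8=18, EF_Task 9=27) = 28; EF_Task 10 = 28+11 = 39
Expected project duration μ = 39 days. Critical path: Task 1 → Task 2 → Task 6 → Task 10.

Variance along critical path = 0.444 + 5.444 + 0.444 + 4.000 = 10.333; σ = √10.333 = 3.215 days.
Z = (41 − 39) / 3.215 = 0.622
P(T ≤ 41) = Φ(0.622) ≈ 0.733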